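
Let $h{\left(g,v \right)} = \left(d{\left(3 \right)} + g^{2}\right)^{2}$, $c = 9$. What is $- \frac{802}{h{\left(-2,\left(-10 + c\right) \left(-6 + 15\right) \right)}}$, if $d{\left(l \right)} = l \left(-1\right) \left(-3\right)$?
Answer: $- \frac{802}{169} \approx -4.7456$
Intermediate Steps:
$d{\left(l \right)} = 3 l$ ($d{\left(l \right)} = - l \left(-3\right) = 3 l$)
$h{\left(g,v \right)} = \left(9 + g^{2}\right)^{2}$ ($h{\left(g,v \right)} = \left(3 \cdot 3 + g^{2}\right)^{2} = \left(9 + g^{2}\right)^{2}$)
$- \frac{802}{h{\left(-2,\left(-10 + c\right) \left(-6 + 15\right) \right)}} = - \frac{802}{\left(9 + \left(-2\right)^{2}\right)^{2}} = - \frac{802}{\left(9 + 4\right)^{2}} = - \frac{802}{13^{2}} = - \frac{802}{169}$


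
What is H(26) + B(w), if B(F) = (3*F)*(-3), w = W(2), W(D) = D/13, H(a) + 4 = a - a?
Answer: -70/13 ≈ -5.3846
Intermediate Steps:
H(a) = -4 (H(a) = -4 + (a - a) = -4 + 0 = -4)
W(D) = D/13 (W(D) = D*(1/13) = D/13)
w = 2/13 (w = (1/13)*2 = 2/13 ≈ 0.15385)
B(F) = -9*F
H(26) + B(w) = -4 - 9*2/13 = -4 - 18/13 = -70/13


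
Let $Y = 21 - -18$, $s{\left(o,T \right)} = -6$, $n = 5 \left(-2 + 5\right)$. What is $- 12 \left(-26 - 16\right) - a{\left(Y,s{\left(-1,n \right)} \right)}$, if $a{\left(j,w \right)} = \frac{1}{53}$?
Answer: $\frac{26711}{53} \approx 503.98$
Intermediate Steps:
$n = 15$ ($n = 5 \cdot 3 = 15$)
$Y = 39$ ($Y = 21 + 18 = 39$)
$a{\left(j,w \right)} = \frac{1}{53}$
$- 12 \left(-26 - 16\right) - a{\left(Y,s{\left(-1,n \right)} \right)} = - 12 \left(-26 - 16\right) - \frac{1}{53} = \left(-12\right) \left(-42\right) - \frac{1}{53} = 504 - \frac{1}{53} = \frac{26711}{53}$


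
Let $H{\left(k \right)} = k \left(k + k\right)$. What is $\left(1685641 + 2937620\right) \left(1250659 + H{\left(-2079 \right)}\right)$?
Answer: $45747819474801$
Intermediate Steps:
$H{\left(k \right)} = 2 k^{2}$ ($H{\left(k \right)} = k 2 k = 2 k^{2}$)
$\left(1685641 + 2937620\right) \left(1250659 + H{\left(-2079 \right)}\right) = \left(1685641 + 2937620\right) \left(1250659 + 2 \left(-2079\right)^{2}\right) = 4623261 \left(1250659 + 2 \cdot 4322241\right) = 4623261 \left(1250659 + 8644482\right) = 4623261 \cdot 9895141 = 45747819474801$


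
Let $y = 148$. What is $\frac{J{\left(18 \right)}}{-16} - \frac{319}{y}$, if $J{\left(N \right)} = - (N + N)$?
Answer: $\frac{7}{74} \approx 0.094595$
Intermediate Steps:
$J{\left(N \right)} = - 2 N$
$\frac{J{\left(18 \right)}}{-16} - \frac{319}{y} = \frac{\left(-2\right) 18}{-16} - \frac{319}{148} = \left(-36\right) \left(- \frac{1}{16}\right) - \frac{319}{148} = \frac{9}{4} - \frac{319}{148} = \frac{7}{74}$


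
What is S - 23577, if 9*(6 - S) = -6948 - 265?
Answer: -204926/9 ≈ -22770.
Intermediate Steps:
S = 7267/9 (S = 6 - (-6948 - 265)/9 = 6 - 1/9*(-7213) = 6 + 7213/9 = 7267/9 ≈ 807.44)
S - 23577 = 7267/9 - 23577 = -204926/9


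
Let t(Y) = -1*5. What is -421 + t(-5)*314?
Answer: -1991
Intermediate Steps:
t(Y) = -5
-421 + t(-5)*314 = -421 - 5*314 = -421 - 1570 = -1991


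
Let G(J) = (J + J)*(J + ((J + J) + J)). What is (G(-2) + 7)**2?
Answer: 1521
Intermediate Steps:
G(J) = 8*J**2 (G(J) = (2*J)*(J + (2*J + J)) = (2*J)*(J + 3*J) = (2*J)*(4*J) = 8*J**2)
(G(-2) + 7)**2 = (8*(-2)**2 + 7)**2 = (8*4 + 7)**2 = (32 + 7)**2 = 39**2 = 1521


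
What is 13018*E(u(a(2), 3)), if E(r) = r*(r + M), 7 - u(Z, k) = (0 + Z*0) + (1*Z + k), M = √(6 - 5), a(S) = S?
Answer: 78108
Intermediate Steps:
M = 1 (M = √1 = 1)
u(Z, k) = 7 - Z - k (u(Z, k) = 7 - ((0 + Z*0) + (1*Z + k)) = 7 - ((0 + 0) + (Z + k)) = 7 - (0 + (Z + k)) = 7 - (Z + k) = 7 + (-Z - k) = 7 - Z - k)
E(r) = r*(1 + r) (E(r) = r*(r + 1) = r*(1 + r))
13018*E(u(a(2), 3)) = 13018*((7 - 1*2 - 1*3)*(1 + (7 - 1*2 - 1*3))) = 13018*((7 - 2 - 3)*(1 + (7 - 2 - 3))) = 13018*(2*(1 + 2)) = 13018*(2*3) = 13018*6 = 78108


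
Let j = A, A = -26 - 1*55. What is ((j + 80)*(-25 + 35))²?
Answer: 100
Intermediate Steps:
A = -81 (A = -26 - 55 = -81)
j = -81
((j + 80)*(-25 + 35))² = ((-81 + 80)*(-25 + 35))² = (-1*10)² = (-10)² = 100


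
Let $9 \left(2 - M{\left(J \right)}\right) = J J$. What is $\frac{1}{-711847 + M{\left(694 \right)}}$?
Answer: $- \frac{9}{6888241} \approx -1.3066 \cdot 10^{-6}$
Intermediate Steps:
$M{\left(J \right)} = 2 - \frac{J^{2}}{9}$ ($M{\left(J \right)} = 2 - \frac{J J}{9} = 2 - \frac{J^{2}}{9}$)
$\frac{1}{-711847 + M{\left(694 \right)}} = \frac{1}{-711847 + \left(2 - \frac{694^{2}}{9}\right)} = \frac{1}{-711847 + \left(2 - \frac{481636}{9}\right)} = \frac{1}{-711847 - \frac{481618}{9}} = \frac{1}{- \frac{6888241}{9}} = - \frac{9}{6888241}$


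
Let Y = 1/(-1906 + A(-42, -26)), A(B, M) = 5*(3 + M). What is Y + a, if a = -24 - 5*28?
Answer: -331445/2021 ≈ -164.00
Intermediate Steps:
A(B, M) = 15 + 5*M
a = -164 (a = -24 - 140 = -164)
Y = -1/2021 (Y = 1/(-1906 + (15 + 5*(-26))) = 1/(-1906 + (15 - 130)) = 1/(-1906 - 115) = 1/(-2021) = -1/2021 ≈ -0.00049480)
Y + a = -1/2021 - 164 = -331445/2021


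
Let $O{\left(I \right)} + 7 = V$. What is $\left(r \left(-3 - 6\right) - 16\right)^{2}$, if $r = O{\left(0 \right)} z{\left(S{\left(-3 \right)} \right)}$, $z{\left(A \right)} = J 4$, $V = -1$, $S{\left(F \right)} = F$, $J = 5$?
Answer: $2027776$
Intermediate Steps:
$O{\left(I \right)} = -8$ ($O{\left(I \right)} = -7 - 1 = -8$)
$z{\left(A \right)} = 20$ ($z{\left(A \right)} = 5 \cdot 4 = 20$)
$r = -160$ ($r = \left(-8\right) 20 = -160$)
$\left(r \left(-3 - 6\right) - 16\right)^{2} = \left(- 160 \left(-3 - 6\right) - 16\right)^{2} = \left(\left(-160\right) \left(-9\right) - 16\right)^{2} = \left(1440 - 16\right)^{2} = 1424^{2} = 2027776$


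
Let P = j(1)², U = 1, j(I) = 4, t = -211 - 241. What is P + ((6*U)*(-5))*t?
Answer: 13576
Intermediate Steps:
t = -452
P = 16 (P = 4² = 16)
P + ((6*U)*(-5))*t = 16 + ((6*1)*(-5))*(-452) = 16 + (6*(-5))*(-452) = 16 - 30*(-452) = 16 + 13560 = 13576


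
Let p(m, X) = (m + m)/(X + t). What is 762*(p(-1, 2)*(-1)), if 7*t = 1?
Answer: 3556/5 ≈ 711.20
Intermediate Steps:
t = 1/7 (t = (1/7)*1 = 1/7 ≈ 0.14286)
p(m, X) = 2*m/(1/7 + X) (p(m, X) = (m + m)/(X + 1/7) = (2*m)/(1/7 + X) = 2*m/(1/7 + X))
762*(p(-1, 2)*(-1)) = 762*((14*(-1)/(1 + 7*2))*(-1)) = 762*((14*(-1)/(1 + 14))*(-1)) = 762*((14*(-1)/15)*(-1)) = 762*((14*(-1)*(1/15))*(-1)) = 762*(-14/15*(-1)) = 762*(14/15) = 3556/5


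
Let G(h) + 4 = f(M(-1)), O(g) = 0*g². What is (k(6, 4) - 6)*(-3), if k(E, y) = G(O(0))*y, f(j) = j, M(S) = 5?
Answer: 6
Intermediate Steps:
O(g) = 0
G(h) = 1 (G(h) = -4 + 5 = 1)
k(E, y) = y (k(E, y) = 1*y = y)
(k(6, 4) - 6)*(-3) = (4 - 6)*(-3) = -2*(-3) = 6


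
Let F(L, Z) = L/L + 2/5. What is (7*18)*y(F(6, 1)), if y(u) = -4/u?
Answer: -360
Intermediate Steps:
F(L, Z) = 7/5 (F(L, Z) = 1 + 2*(⅕) = 1 + ⅖ = 7/5)
(7*18)*y(F(6, 1)) = (7*18)*(-4/7/5) = 126*(-4*5/7) = 126*(-20/7) = -360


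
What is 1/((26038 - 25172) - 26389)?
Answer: -1/25523 ≈ -3.9180e-5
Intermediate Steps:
1/((26038 - 25172) - 26389) = 1/(866 - 26389) = 1/(-25523) = -1/25523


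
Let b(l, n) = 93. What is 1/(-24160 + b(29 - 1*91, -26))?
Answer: -1/24067 ≈ -4.1551e-5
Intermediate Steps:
1/(-24160 + b(29 - 1*91, -26)) = 1/(-24160 + 93) = 1/(-24067) = -1/24067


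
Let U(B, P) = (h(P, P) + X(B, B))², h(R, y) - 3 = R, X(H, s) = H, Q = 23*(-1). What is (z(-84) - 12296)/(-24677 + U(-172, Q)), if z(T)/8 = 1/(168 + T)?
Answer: -258214/255927 ≈ -1.0089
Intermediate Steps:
Q = -23
h(R, y) = 3 + R
U(B, P) = (3 + B + P)² (U(B, P) = ((3 + P) + B)² = (3 + B + P)²)
z(T) = 8/(168 + T)
(z(-84) - 12296)/(-24677 + U(-172, Q)) = (8/(168 - 84) - 12296)/(-24677 + (3 - 172 - 23)²) = (8/84 - 12296)/(-24677 + (-192)²) = (8*(1/84) - 12296)/(-24677 + 36864) = (2/21 - 12296)/12187 = -258214/21*1/12187 = -258214/255927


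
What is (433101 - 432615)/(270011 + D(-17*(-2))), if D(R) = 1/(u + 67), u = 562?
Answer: 152847/84918460 ≈ 0.0017999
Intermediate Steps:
D(R) = 1/629 (D(R) = 1/(562 + 67) = 1/629)
(433101 - 432615)/(270011 + D(-17*(-2))) = (433101 - 432615)/(270011 + 1/629) = 486/(169836920/629) = 486*(629/169836920) = 152847/84918460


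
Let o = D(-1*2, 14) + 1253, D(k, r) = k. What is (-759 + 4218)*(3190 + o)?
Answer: 15361419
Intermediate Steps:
o = 1251 (o = -1*2 + 1253 = -2 + 1253 = 1251)
(-759 + 4218)*(3190 + o) = (-759 + 4218)*(3190 + 1251) = 3459*4441 = 15361419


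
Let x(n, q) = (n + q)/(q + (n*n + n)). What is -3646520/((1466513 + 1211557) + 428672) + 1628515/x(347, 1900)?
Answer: 44325914864293060/498632091 ≈ 8.8895e+7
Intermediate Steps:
x(n, q) = (n + q)/(n + q + n²) (x(n, q) = (n + q)/(q + (n² + n)) = (n + q)/(q + (n + n²)) = (n + q)/(n + q + n²))
-3646520/((1466513 + 1211557) + 428672) + 1628515/x(347, 1900) = -3646520/((1466513 + 1211557) + 428672) + 1628515/(((347 + 1900)/(347 + 1900 + 347²))) = -3646520/(2678070 + 428672) + 1628515/((2247/(347 + 1900 + 120409))) = -3646520/3106742 + 1628515/((2247/122656)) = -3646520*1/3106742 + 1628515/(((1/122656)*2247)) = -1823260/1553371 + 1628515/(2247/122656) = -1823260/1553371 + 1628515*(122656/2247) = -1823260/1553371 + 28535305120/321 = 44325914864293060/498632091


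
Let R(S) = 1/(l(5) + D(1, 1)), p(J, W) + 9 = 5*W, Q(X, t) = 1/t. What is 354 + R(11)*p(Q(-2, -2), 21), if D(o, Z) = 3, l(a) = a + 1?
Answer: 1094/3 ≈ 364.67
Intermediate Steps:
l(a) = 1 + a
p(J, W) = -9 + 5*W
R(S) = ⅑ (R(S) = 1/((1 + 5) + 3) = 1/(6 + 3) = 1/9 = ⅑)
354 + R(11)*p(Q(-2, -2), 21) = 354 + (-9 + 5*21)/9 = 354 + (-9 + 105)/9 = 354 + (⅑)*96 = 354 + 32/3 = 1094/3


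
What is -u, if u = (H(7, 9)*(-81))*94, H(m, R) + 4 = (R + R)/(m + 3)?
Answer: -83754/5 ≈ -16751.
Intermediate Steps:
H(m, R) = -4 + 2*R/(3 + m) (H(m, R) = -4 + (R + R)/(m + 3) = -4 + (2*R)/(3 + m) = -4 + 2*R/(3 + m))
u = 83754/5 (u = ((2*(-6 + 9 - 2*7)/(3 + 7))*(-81))*94 = ((2*(-6 + 9 - 14)/10)*(-81))*94 = ((2*(1/10)*(-11))*(-81))*94 = -11/5*(-81)*94 = (891/5)*94 = 83754/5 ≈ 16751.)
-u = -1*83754/5 = -83754/5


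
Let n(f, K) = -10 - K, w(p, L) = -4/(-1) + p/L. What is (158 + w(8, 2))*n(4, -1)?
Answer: -1494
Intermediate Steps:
w(p, L) = 4 + p/L (w(p, L) = -4*(-1) + p/L = 4 + p/L)
(158 + w(8, 2))*n(4, -1) = (158 + (4 + 8/2))*(-10 - 1*(-1)) = (158 + (4 + 8*(½)))*(-10 + 1) = (158 + (4 + 4))*(-9) = (158 + 8)*(-9) = 166*(-9) = -1494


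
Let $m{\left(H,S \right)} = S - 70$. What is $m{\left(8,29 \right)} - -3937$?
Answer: $3896$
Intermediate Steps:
$m{\left(H,S \right)} = -70 + S$
$m{\left(8,29 \right)} - -3937 = \left(-70 + 29\right) - -3937 = -41 + 3937 = 3896$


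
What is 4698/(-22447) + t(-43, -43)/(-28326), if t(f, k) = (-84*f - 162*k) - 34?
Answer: -184878358/317916861 ≈ -0.58153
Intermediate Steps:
t(f, k) = -34 - 162*k - 84*f (t(f, k) = (-162*k - 84*f) - 34 = -34 - 162*k - 84*f)
4698/(-22447) + t(-43, -43)/(-28326) = 4698/(-22447) + (-34 - 162*(-43) - 84*(-43))/(-28326) = 4698*(-1/22447) + (-34 + 6966 + 3612)*(-1/28326) = -4698/22447 + 10544*(-1/28326) = -4698/22447 - 5272/14163 = -184878358/317916861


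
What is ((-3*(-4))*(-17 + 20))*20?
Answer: 720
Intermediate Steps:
((-3*(-4))*(-17 + 20))*20 = (12*3)*20 = 36*20 = 720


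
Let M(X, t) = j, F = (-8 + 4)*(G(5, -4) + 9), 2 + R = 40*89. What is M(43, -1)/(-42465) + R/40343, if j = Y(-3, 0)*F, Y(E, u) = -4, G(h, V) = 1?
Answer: 28927118/342633099 ≈ 0.084426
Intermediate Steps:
R = 3558 (R = -2 + 40*89 = -2 + 3560 = 3558)
F = -40 (F = (-8 + 4)*(1 + 9) = -4*10 = -40)
j = 160 (j = -4*(-40) = 160)
M(X, t) = 160
M(43, -1)/(-42465) + R/40343 = 160/(-42465) + 3558/40343 = 160*(-1/42465) + 3558*(1/40343) = -32/8493 + 3558/40343 = 28927118/342633099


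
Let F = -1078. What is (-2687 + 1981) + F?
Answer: -1784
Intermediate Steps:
(-2687 + 1981) + F = (-2687 + 1981) - 1078 = -706 - 1078 = -1784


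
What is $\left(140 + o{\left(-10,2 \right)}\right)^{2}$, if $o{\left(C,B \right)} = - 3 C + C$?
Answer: $25600$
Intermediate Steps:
$o{\left(C,B \right)} = - 2 C$
$\left(140 + o{\left(-10,2 \right)}\right)^{2} = \left(140 - -20\right)^{2} = \left(140 + 20\right)^{2} = 160^{2} = 25600$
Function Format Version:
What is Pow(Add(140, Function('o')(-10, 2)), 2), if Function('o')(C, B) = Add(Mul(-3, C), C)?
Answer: 25600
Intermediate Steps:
Function('o')(C, B) = Mul(-2, C)
Pow(Add(140, Function('o')(-10, 2)), 2) = Pow(Add(140, Mul(-2, -10)), 2) = Pow(Add(140, 20), 2) = Pow(160, 2) = 25600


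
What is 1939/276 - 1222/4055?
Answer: 7525373/1119180 ≈ 6.7240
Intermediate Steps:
1939/276 - 1222/4055 = 7525373/1119180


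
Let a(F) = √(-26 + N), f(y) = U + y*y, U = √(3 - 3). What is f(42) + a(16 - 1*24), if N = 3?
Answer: 1764 + I*√23 ≈ 1764.0 + 4.7958*I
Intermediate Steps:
U = 0 (U = √0 = 0)
f(y) = y² (f(y) = 0 + y*y = 0 + y² = y²)
a(F) = I*√23 (a(F) = √(-26 + 3) = √(-23) = I*√23)
f(42) + a(16 - 1*24) = 42² + I*√23 = 1764 + I*√23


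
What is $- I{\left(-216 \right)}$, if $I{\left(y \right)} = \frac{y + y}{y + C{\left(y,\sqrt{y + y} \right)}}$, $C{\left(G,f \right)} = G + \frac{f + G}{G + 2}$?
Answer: $- \frac{19737648}{19691533} + \frac{2568 i \sqrt{3}}{19691533} \approx -1.0023 + 0.00022588 i$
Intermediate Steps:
$C{\left(G,f \right)} = G + \frac{G + f}{2 + G}$
$I{\left(y \right)} = \frac{2 y}{y + \frac{y^{2} + 3 y + \sqrt{2} \sqrt{y}}{2 + y}}$ ($I{\left(y \right)} = \frac{y + y}{y + \frac{\sqrt{y + y} + y^{2} + 3 y}{2 + y}} = \frac{2 y}{y + \frac{\sqrt{2 y} + y^{2} + 3 y}{2 + y}} = \frac{2 y}{y + \frac{\sqrt{2} \sqrt{y} + y^{2} + 3 y}{2 + y}} = \frac{2 y}{y + \frac{y^{2} + 3 y + \sqrt{2} \sqrt{y}}{2 + y}}$)
$- I{\left(-216 \right)} = - \frac{2 \left(-216\right) \left(2 - 216\right)}{2 \left(-216\right)^{2} + 5 \left(-216\right) + \sqrt{2} \sqrt{-216}} = - \frac{2 \left(-216\right) \left(-214\right)}{2 \cdot 46656 - 1080 + \sqrt{2} \cdot 6 i \sqrt{6}} = - \frac{2 \left(-216\right) \left(-214\right)}{93312 - 1080 + 12 i \sqrt{3}} = - \frac{2 \left(-216\right) \left(-214\right)}{92232 + 12 i \sqrt{3}} = - \frac{92448}{92232 + 12 i \sqrt{3}}$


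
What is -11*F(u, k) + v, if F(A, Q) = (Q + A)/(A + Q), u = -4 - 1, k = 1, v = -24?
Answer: -35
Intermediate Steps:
u = -5
F(A, Q) = 1 (F(A, Q) = (A + Q)/(A + Q) = 1)
-11*F(u, k) + v = -11*1 - 24 = -11 - 24 = -35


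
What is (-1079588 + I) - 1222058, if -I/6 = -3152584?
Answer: 16613858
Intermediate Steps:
I = 18915504 (I = -6*(-3152584) = 18915504)
(-1079588 + I) - 1222058 = (-1079588 + 18915504) - 1222058 = 17835916 - 1222058 = 16613858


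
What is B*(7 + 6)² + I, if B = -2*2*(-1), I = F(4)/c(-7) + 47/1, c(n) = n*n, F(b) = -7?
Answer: 5060/7 ≈ 722.86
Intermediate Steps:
c(n) = n²
I = 328/7 (I = -7/((-7)²) + 47/1 = -7/49 + 47*1 = -7*1/49 + 47 = -⅐ + 47 = 328/7 ≈ 46.857)
B = 4 (B = -4*(-1) = 4)
B*(7 + 6)² + I = 4*(7 + 6)² + 328/7 = 4*13² + 328/7 = 4*169 + 328/7 = 676 + 328/7 = 5060/7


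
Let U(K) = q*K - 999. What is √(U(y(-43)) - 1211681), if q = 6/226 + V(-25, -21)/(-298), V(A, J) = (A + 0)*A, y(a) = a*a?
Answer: I*√1379445945551886/33674 ≈ 1103.0*I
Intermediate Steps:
y(a) = a²
V(A, J) = A² (V(A, J) = A*A = A²)
q = -69731/33674 (q = 6/226 + (-25)²/(-298) = 6*(1/226) + 625*(-1/298) = 3/113 - 625/298 = -69731/33674 ≈ -2.0708)
U(K) = -999 - 69731*K/33674 (U(K) = -69731*K/33674 - 999 = -999 - 69731*K/33674)
√(U(y(-43)) - 1211681) = √((-999 - 69731/33674*(-43)²) - 1211681) = √((-999 - 69731/33674*1849) - 1211681) = √((-999 - 128932619/33674) - 1211681) = √(-162572945/33674 - 1211681) = √(-40964718939/33674) = I*√1379445945551886/33674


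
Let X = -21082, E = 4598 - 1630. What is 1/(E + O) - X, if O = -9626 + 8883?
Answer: 46907451/2225 ≈ 21082.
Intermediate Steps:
E = 2968
O = -743
1/(E + O) - X = 1/(2968 - 743) - 1*(-21082) = 1/2225 + 21082 = 46907451/2225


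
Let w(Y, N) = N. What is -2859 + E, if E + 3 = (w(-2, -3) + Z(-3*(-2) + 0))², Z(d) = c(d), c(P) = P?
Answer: -2853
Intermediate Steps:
Z(d) = d
E = 6 (E = -3 + (-3 + (-3*(-2) + 0))² = -3 + (-3 + (6 + 0))² = -3 + (-3 + 6)² = -3 + 3² = -3 + 9 = 6)
-2859 + E = -2859 + 6 = -2853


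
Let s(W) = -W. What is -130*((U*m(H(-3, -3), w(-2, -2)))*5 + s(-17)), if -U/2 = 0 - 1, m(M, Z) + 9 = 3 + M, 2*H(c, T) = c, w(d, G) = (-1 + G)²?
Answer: 7540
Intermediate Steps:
H(c, T) = c/2
m(M, Z) = -6 + M (m(M, Z) = -9 + (3 + M) = -6 + M)
U = 2 (U = -2*(0 - 1) = -2*(-1) = 2)
-130*((U*m(H(-3, -3), w(-2, -2)))*5 + s(-17)) = -130*((2*(-6 + (½)*(-3)))*5 - 1*(-17)) = -130*((2*(-6 - 3/2))*5 + 17) = -130*((2*(-15/2))*5 + 17) = -130*(-15*5 + 17) = -130*(-75 + 17) = -130*(-58) = 7540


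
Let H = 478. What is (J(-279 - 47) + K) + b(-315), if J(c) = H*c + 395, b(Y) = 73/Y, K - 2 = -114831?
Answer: -85132603/315 ≈ -2.7026e+5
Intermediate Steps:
K = -114829 (K = 2 - 114831 = -114829)
J(c) = 395 + 478*c (J(c) = 478*c + 395 = 395 + 478*c)
(J(-279 - 47) + K) + b(-315) = ((395 + 478*(-279 - 47)) - 114829) + 73/(-315) = ((395 + 478*(-326)) - 114829) + 73*(-1/315) = ((395 - 155828) - 114829) - 73/315 = (-155433 - 114829) - 73/315 = -270262 - 73/315 = -85132603/315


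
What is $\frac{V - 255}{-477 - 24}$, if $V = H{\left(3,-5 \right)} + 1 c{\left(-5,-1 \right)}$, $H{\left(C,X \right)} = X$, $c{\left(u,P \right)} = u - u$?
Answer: $\frac{260}{501} \approx 0.51896$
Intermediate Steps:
$c{\left(u,P \right)} = 0$
$V = -5$ ($V = -5 + 1 \cdot 0 = -5 + 0 = -5$)
$\frac{V - 255}{-477 - 24} = \frac{-5 - 255}{-477 - 24} = - \frac{260}{-501} = \left(-260\right) \left(- \frac{1}{501}\right) = \frac{260}{501}$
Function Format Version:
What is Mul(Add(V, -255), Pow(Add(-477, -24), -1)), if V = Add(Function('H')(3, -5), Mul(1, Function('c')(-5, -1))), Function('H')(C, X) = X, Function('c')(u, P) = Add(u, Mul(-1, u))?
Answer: Rational(260, 501) ≈ 0.51896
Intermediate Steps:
Function('c')(u, P) = 0
V = -5 (V = Add(-5, Mul(1, 0)) = Add(-5, 0) = -5)
Mul(Add(V, -255), Pow(Add(-477, -24), -1)) = Mul(Add(-5, -255), Pow(Add(-477, -24), -1)) = Mul(-260, Pow(-501, -1)) = Mul(-260, Rational(-1, 501)) = Rational(260, 501)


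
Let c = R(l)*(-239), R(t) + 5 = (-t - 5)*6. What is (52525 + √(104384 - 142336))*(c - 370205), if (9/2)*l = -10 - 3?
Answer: -57669718700/3 - 8783584*I*√593/3 ≈ -1.9223e+10 - 7.1298e+7*I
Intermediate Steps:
l = -26/9 (l = 2*(-10 - 3)/9 = (2/9)*(-13) = -26/9 ≈ -2.8889)
R(t) = -35 - 6*t (R(t) = -5 + (-t - 5)*6 = -5 + (-5 - t)*6 = -5 + (-30 - 6*t) = -35 - 6*t)
c = 12667/3 (c = (-35 - 6*(-26/9))*(-239) = (-35 + 52/3)*(-239) = -53/3*(-239) = 12667/3 ≈ 4222.3)
(52525 + √(104384 - 142336))*(c - 370205) = (52525 + √(104384 - 142336))*(12667/3 - 370205) = (52525 + √(-37952))*(-1097948/3) = (52525 + 8*I*√593)*(-1097948/3) = -57669718700/3 - 8783584*I*√593/3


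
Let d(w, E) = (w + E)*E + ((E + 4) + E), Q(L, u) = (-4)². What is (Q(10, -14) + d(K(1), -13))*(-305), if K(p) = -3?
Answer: -61610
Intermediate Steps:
Q(L, u) = 16
d(w, E) = 4 + 2*E + E*(E + w) (d(w, E) = (E + w)*E + ((4 + E) + E) = E*(E + w) + (4 + 2*E) = 4 + 2*E + E*(E + w))
(Q(10, -14) + d(K(1), -13))*(-305) = (16 + (4 + (-13)² + 2*(-13) - 13*(-3)))*(-305) = (16 + (4 + 169 - 26 + 39))*(-305) = (16 + 186)*(-305) = 202*(-305) = -61610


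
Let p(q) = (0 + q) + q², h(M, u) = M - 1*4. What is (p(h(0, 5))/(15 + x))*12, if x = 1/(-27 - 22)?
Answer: 3528/367 ≈ 9.6131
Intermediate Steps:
h(M, u) = -4 + M (h(M, u) = M - 4 = -4 + M)
x = -1/49 (x = 1/(-49) = -1/49 ≈ -0.020408)
p(q) = q + q²
(p(h(0, 5))/(15 + x))*12 = (((-4 + 0)*(1 + (-4 + 0)))/(15 - 1/49))*12 = ((-4*(1 - 4))/(734/49))*12 = (49*(-4*(-3))/734)*12 = ((49/734)*12)*12 = (294/367)*12 = 3528/367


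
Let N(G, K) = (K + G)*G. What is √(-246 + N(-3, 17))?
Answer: 12*I*√2 ≈ 16.971*I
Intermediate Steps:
N(G, K) = G*(G + K) (N(G, K) = (G + K)*G = G*(G + K))
√(-246 + N(-3, 17)) = √(-246 - 3*(-3 + 17)) = √(-246 - 3*14) = √(-246 - 42) = √(-288) = 12*I*√2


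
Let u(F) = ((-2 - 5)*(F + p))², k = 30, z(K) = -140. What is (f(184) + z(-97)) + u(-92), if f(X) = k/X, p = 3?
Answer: 35695003/92 ≈ 3.8799e+5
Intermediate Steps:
u(F) = (-21 - 7*F)² (u(F) = ((-2 - 5)*(F + 3))² = (-7*(3 + F))² = (-21 - 7*F)²)
f(X) = 30/X
(f(184) + z(-97)) + u(-92) = (30/184 - 140) + 49*(3 - 92)² = (30*(1/184) - 140) + 49*(-89)² = (15/92 - 140) + 49*7921 = -12865/92 + 388129 = 35695003/92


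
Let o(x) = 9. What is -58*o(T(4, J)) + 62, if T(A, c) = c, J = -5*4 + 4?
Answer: -460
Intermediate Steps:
J = -16 (J = -20 + 4 = -16)
-58*o(T(4, J)) + 62 = -58*9 + 62 = -522 + 62 = -460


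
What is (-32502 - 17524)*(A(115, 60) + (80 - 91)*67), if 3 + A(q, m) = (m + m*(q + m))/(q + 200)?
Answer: 742185736/21 ≈ 3.5342e+7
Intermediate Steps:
A(q, m) = -3 + (m + m*(m + q))/(200 + q) (A(q, m) = -3 + (m + m*(q + m))/(q + 200) = -3 + (m + m*(m + q))/(200 + q))
(-32502 - 17524)*(A(115, 60) + (80 - 91)*67) = (-32502 - 17524)*((-600 + 60 + 60**2 - 3*115 + 60*115)/(200 + 115) + (80 - 91)*67) = -50026*((-600 + 60 + 3600 - 345 + 6900)/315 - 11*67) = -50026*((1/315)*9615 - 737) = -50026*(641/21 - 737) = -50026*(-14836/21) = 742185736/21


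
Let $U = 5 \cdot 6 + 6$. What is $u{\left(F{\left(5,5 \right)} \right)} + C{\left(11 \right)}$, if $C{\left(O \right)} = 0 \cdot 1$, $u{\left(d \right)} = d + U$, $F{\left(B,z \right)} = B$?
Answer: $41$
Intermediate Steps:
$U = 36$ ($U = 30 + 6 = 36$)
$u{\left(d \right)} = 36 + d$ ($u{\left(d \right)} = d + 36 = 36 + d$)
$C{\left(O \right)} = 0$
$u{\left(F{\left(5,5 \right)} \right)} + C{\left(11 \right)} = \left(36 + 5\right) + 0 = 41 + 0 = 41$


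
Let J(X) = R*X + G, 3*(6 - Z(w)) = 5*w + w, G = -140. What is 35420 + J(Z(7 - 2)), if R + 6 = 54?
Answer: 35088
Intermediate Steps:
R = 48 (R = -6 + 54 = 48)
Z(w) = 6 - 2*w (Z(w) = 6 - (5*w + w)/3 = 6 - 2*w)
J(X) = -140 + 48*X (J(X) = 48*X - 140 = -140 + 48*X)
35420 + J(Z(7 - 2)) = 35420 + (-140 + 48*(6 - 2*(7 - 2))) = 35420 + (-140 + 48*(6 - 2*5)) = 35420 + (-140 + 48*(6 - 10)) = 35420 + (-140 + 48*(-4)) = 35420 + (-140 - 192) = 35420 - 332 = 35088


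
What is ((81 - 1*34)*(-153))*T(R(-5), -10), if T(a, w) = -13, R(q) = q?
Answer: 93483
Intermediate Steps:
((81 - 1*34)*(-153))*T(R(-5), -10) = ((81 - 1*34)*(-153))*(-13) = ((81 - 34)*(-153))*(-13) = (47*(-153))*(-13) = -7191*(-13) = 93483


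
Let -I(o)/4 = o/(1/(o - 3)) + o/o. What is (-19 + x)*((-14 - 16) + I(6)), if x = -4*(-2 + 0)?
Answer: 1166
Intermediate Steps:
I(o) = -4 - 4*o*(-3 + o) (I(o) = -4*(o/(1/(o - 3)) + o/o) = -4*(o/(1/(-3 + o)) + 1) = -4*(o*(-3 + o) + 1) = -4*(1 + o*(-3 + o)) = -4 - 4*o*(-3 + o))
x = 8 (x = -4*(-2) = 8)
(-19 + x)*((-14 - 16) + I(6)) = (-19 + 8)*((-14 - 16) + (-4 - 4*6² + 12*6)) = -11*(-30 + (-4 - 4*36 + 72)) = -11*(-30 + (-4 - 144 + 72)) = -11*(-30 - 76) = -11*(-106) = 1166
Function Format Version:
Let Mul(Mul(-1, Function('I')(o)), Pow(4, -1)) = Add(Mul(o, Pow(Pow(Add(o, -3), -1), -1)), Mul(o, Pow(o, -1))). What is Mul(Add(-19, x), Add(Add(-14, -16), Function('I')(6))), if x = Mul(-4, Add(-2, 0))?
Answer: 1166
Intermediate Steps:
Function('I')(o) = Add(-4, Mul(-4, o, Add(-3, o))) (Function('I')(o) = Mul(-4, Add(Mul(o, Pow(Pow(Add(o, -3), -1), -1)), Mul(o, Pow(o, -1)))) = Mul(-4, Add(Mul(o, Pow(Pow(Add(-3, o), -1), -1)), 1)) = Mul(-4, Add(Mul(o, Add(-3, o)), 1)) = Mul(-4, Add(1, Mul(o, Add(-3, o)))) = Add(-4, Mul(-4, o, Add(-3, o))))
x = 8 (x = Mul(-4, -2) = 8)
Mul(Add(-19, x), Add(Add(-14, -16), Function('I')(6))) = Mul(Add(-19, 8), Add(Add(-14, -16), Add(-4, Mul(-4, Pow(6, 2)), Mul(12, 6)))) = Mul(-11, Add(-30, Add(-4, Mul(-4, 36), 72))) = Mul(-11, Add(-30, Add(-4, -144, 72))) = Mul(-11, Add(-30, -76)) = Mul(-11, -106) = 1166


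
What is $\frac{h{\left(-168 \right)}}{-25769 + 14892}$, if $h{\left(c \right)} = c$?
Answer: $\frac{168}{10877} \approx 0.015445$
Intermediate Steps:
$\frac{h{\left(-168 \right)}}{-25769 + 14892} = - \frac{168}{-25769 + 14892} = - \frac{168}{-10877} = \left(-168\right) \left(- \frac{1}{10877}\right) = \frac{168}{10877}$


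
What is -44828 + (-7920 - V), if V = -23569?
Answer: -29179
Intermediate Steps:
-44828 + (-7920 - V) = -44828 + (-7920 - 1*(-23569)) = -44828 + (-7920 + 23569) = -44828 + 15649 = -29179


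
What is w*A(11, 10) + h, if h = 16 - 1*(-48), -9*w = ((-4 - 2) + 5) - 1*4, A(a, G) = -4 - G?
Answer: 506/9 ≈ 56.222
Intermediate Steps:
w = 5/9 (w = -(((-4 - 2) + 5) - 1*4)/9 = -((-6 + 5) - 4)/9 = -(-1 - 4)/9 = -⅑*(-5) = 5/9 ≈ 0.55556)
h = 64 (h = 16 + 48 = 64)
w*A(11, 10) + h = 5*(-4 - 1*10)/9 + 64 = 5*(-4 - 10)/9 + 64 = (5/9)*(-14) + 64 = -70/9 + 64 = 506/9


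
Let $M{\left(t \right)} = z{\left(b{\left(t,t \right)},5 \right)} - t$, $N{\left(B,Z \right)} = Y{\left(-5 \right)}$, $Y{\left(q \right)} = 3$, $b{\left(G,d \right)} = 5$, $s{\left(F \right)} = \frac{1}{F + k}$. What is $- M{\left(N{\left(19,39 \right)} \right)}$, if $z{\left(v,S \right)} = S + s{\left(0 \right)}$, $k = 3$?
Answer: $- \frac{7}{3} \approx -2.3333$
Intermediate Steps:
$s{\left(F \right)} = \frac{1}{3 + F}$ ($s{\left(F \right)} = \frac{1}{F + 3} = \frac{1}{3 + F}$)
$N{\left(B,Z \right)} = 3$
$z{\left(v,S \right)} = \frac{1}{3} + S$ ($z{\left(v,S \right)} = S + \frac{1}{3 + 0} = S + \frac{1}{3} = \frac{1}{3} + S$)
$M{\left(t \right)} = \frac{16}{3} - t$ ($M{\left(t \right)} = \left(\frac{1}{3} + 5\right) - t = \frac{16}{3} - t$)
$- M{\left(N{\left(19,39 \right)} \right)} = - (\frac{16}{3} - 3) = \left(-1\right) \frac{7}{3} = - \frac{7}{3}$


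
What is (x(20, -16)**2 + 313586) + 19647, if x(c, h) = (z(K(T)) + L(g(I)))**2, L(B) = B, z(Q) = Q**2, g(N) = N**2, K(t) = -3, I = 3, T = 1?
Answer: 438209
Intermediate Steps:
x(c, h) = 324 (x(c, h) = ((-3)**2 + 3**2)**2 = (9 + 9)**2 = 18**2 = 324)
(x(20, -16)**2 + 313586) + 19647 = (324**2 + 313586) + 19647 = (104976 + 313586) + 19647 = 418562 + 19647 = 438209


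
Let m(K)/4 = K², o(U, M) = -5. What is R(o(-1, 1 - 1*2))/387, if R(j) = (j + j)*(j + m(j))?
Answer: -950/387 ≈ -2.4548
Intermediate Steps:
m(K) = 4*K²
R(j) = 2*j*(j + 4*j²) (R(j) = (j + j)*(j + 4*j²) = (2*j)*(j + 4*j²) = 2*j*(j + 4*j²))
R(o(-1, 1 - 1*2))/387 = ((-5)²*(2 + 8*(-5)))/387 = (25*(2 - 40))*(1/387) = (25*(-38))*(1/387) = -950*1/387 = -950/387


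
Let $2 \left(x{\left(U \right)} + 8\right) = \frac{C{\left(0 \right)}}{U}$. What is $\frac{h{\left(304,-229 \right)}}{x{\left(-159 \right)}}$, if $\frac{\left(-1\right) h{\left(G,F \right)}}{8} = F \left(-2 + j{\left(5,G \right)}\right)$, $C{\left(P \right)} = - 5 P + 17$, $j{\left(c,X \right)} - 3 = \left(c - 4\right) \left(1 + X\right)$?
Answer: $- \frac{178268256}{2561} \approx -69609.0$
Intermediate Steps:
$j{\left(c,X \right)} = 3 + \left(1 + X\right) \left(-4 + c\right)$ ($j{\left(c,X \right)} = 3 + \left(c - 4\right) \left(1 + X\right) = 3 + \left(-4 + c\right) \left(1 + X\right) = 3 + \left(1 + X\right) \left(-4 + c\right)$)
$C{\left(P \right)} = 17 - 5 P$
$x{\left(U \right)} = -8 + \frac{17}{2 U}$ ($x{\left(U \right)} = -8 + \frac{\left(17 - 0\right) \frac{1}{U}}{2} = -8 + \frac{\left(17 + 0\right) \frac{1}{U}}{2} = -8 + \frac{17 \frac{1}{U}}{2} = -8 + \frac{17}{2 U}$)
$h{\left(G,F \right)} = - 8 F \left(2 + G\right)$ ($h{\left(G,F \right)} = - 8 F \left(-2 + \left(-1 + 5 - 4 G + G 5\right)\right) = - 8 F \left(-2 + \left(-1 + 5 - 4 G + 5 G\right)\right) = - 8 F \left(-2 + \left(4 + G\right)\right) = - 8 F \left(2 + G\right)$)
$\frac{h{\left(304,-229 \right)}}{x{\left(-159 \right)}} = \frac{\left(-8\right) \left(-229\right) \left(2 + 304\right)}{-8 + \frac{17}{2 \left(-159\right)}} = \frac{\left(-8\right) \left(-229\right) 306}{-8 + \frac{17}{2} \left(- \frac{1}{159}\right)} = \frac{560592}{-8 - \frac{17}{318}} = \frac{560592}{- \frac{2561}{318}} = 560592 \left(- \frac{318}{2561}\right) = - \frac{178268256}{2561}$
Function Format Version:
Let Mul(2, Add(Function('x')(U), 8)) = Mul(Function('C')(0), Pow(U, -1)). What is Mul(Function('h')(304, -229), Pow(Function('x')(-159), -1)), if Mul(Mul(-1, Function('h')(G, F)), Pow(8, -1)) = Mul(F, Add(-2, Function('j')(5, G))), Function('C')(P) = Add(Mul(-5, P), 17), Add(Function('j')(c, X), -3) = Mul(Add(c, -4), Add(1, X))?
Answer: Rational(-178268256, 2561) ≈ -69609.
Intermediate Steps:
Function('j')(c, X) = Add(3, Mul(Add(1, X), Add(-4, c))) (Function('j')(c, X) = Add(3, Mul(Add(c, -4), Add(1, X))) = Add(3, Mul(Add(-4, c), Add(1, X))) = Add(3, Mul(Add(1, X), Add(-4, c))))
Function('C')(P) = Add(17, Mul(-5, P))
Function('x')(U) = Add(-8, Mul(Rational(17, 2), Pow(U, -1))) (Function('x')(U) = Add(-8, Mul(Rational(1, 2), Mul(Add(17, Mul(-5, 0)), Pow(U, -1)))) = Add(-8, Mul(Rational(1, 2), Mul(Add(17, 0), Pow(U, -1)))) = Add(-8, Mul(Rational(1, 2), Mul(17, Pow(U, -1)))) = Add(-8, Mul(Rational(17, 2), Pow(U, -1))))
Function('h')(G, F) = Mul(-8, F, Add(2, G)) (Function('h')(G, F) = Mul(-8, Mul(F, Add(-2, Add(-1, 5, Mul(-4, G), Mul(G, 5))))) = Mul(-8, Mul(F, Add(-2, Add(-1, 5, Mul(-4, G), Mul(5, G))))) = Mul(-8, Mul(F, Add(-2, Add(4, G)))) = Mul(-8, Mul(F, Add(2, G))) = Mul(-8, F, Add(2, G)))
Mul(Function('h')(304, -229), Pow(Function('x')(-159), -1)) = Mul(Mul(-8, -229, Add(2, 304)), Pow(Add(-8, Mul(Rational(17, 2), Pow(-159, -1))), -1)) = Mul(Mul(-8, -229, 306), Pow(Add(-8, Mul(Rational(17, 2), Rational(-1, 159))), -1)) = Mul(560592, Pow(Add(-8, Rational(-17, 318)), -1)) = Mul(560592, Pow(Rational(-2561, 318), -1)) = Mul(560592, Rational(-318, 2561)) = Rational(-178268256, 2561)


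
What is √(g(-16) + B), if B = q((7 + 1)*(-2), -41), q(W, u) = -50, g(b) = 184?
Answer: √134 ≈ 11.576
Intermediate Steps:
B = -50
√(g(-16) + B) = √(184 - 50) = √134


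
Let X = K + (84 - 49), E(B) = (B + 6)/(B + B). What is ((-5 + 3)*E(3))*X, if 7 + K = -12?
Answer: -48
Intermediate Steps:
K = -19 (K = -7 - 12 = -19)
E(B) = (6 + B)/(2*B) (E(B) = (6 + B)/((2*B)) = (6 + B)*(1/(2*B)) = (6 + B)/(2*B))
X = 16 (X = -19 + (84 - 49) = -19 + 35 = 16)
((-5 + 3)*E(3))*X = ((-5 + 3)*((1/2)*(6 + 3)/3))*16 = -9/3*16 = -2*3/2*16 = -3*16 = -48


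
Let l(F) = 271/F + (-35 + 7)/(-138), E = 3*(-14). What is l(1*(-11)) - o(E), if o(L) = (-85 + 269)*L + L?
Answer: 5878885/759 ≈ 7745.6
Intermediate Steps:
E = -42
o(L) = 185*L (o(L) = 184*L + L = 185*L)
l(F) = 14/69 + 271/F (l(F) = 271/F - 28*(-1/138) = 271/F + 14/69 = 14/69 + 271/F)
l(1*(-11)) - o(E) = (14/69 + 271/((1*(-11)))) - 185*(-42) = (14/69 + 271/(-11)) - 1*(-7770) = (14/69 + 271*(-1/11)) + 7770 = (14/69 - 271/11) + 7770 = -18545/759 + 7770 = 5878885/759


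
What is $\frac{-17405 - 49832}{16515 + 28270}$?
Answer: $- \frac{67237}{44785} \approx -1.5013$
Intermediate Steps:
$\frac{-17405 - 49832}{16515 + 28270} = - \frac{67237}{44785}$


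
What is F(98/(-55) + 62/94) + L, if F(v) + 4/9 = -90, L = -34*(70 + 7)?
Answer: -24376/9 ≈ -2708.4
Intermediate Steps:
L = -2618 (L = -34*77 = -2618)
F(v) = -814/9 (F(v) = -4/9 - 90 = -814/9)
F(98/(-55) + 62/94) + L = -814/9 - 2618 = -24376/9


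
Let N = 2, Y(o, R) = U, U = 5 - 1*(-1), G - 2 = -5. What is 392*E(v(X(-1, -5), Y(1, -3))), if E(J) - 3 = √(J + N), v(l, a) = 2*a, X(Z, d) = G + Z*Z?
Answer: 1176 + 392*√14 ≈ 2642.7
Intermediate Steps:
G = -3 (G = 2 - 5 = -3)
U = 6 (U = 5 + 1 = 6)
Y(o, R) = 6
X(Z, d) = -3 + Z² (X(Z, d) = -3 + Z*Z = -3 + Z²)
E(J) = 3 + √(2 + J) (E(J) = 3 + √(J + 2) = 3 + √(2 + J))
392*E(v(X(-1, -5), Y(1, -3))) = 392*(3 + √(2 + 2*6)) = 392*(3 + √(2 + 12)) = 392*(3 + √14) = 1176 + 392*√14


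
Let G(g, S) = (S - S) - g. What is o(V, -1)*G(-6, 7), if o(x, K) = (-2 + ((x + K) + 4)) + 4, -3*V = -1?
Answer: 32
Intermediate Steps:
V = ⅓ (V = -⅓*(-1) = ⅓ ≈ 0.33333)
G(g, S) = -g (G(g, S) = 0 - g = -g)
o(x, K) = 6 + K + x (o(x, K) = (-2 + ((K + x) + 4)) + 4 = (-2 + (4 + K + x)) + 4 = (2 + K + x) + 4 = 6 + K + x)
o(V, -1)*G(-6, 7) = (6 - 1 + ⅓)*(-1*(-6)) = (16/3)*6 = 32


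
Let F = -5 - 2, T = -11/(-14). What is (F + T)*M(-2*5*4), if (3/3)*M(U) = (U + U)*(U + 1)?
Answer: -135720/7 ≈ -19389.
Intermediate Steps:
T = 11/14 (T = -11*(-1/14) = 11/14 ≈ 0.78571)
F = -7
M(U) = 2*U*(1 + U) (M(U) = (U + U)*(U + 1) = (2*U)*(1 + U) = 2*U*(1 + U))
(F + T)*M(-2*5*4) = (-7 + 11/14)*(2*(-2*5*4)*(1 - 2*5*4)) = -87*(-10*4)*(1 - 10*4)/7 = -87*(-40)*(1 - 40)/7 = -87*(-40)*(-39)/7 = -87/14*3120 = -135720/7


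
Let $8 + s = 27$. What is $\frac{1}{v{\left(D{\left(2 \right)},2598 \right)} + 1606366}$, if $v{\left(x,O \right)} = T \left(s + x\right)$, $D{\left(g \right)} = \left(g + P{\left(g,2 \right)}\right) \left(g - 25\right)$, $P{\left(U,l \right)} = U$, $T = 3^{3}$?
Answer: $\frac{1}{1604395} \approx 6.2329 \cdot 10^{-7}$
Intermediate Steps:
$s = 19$ ($s = -8 + 27 = 19$)
$T = 27$
$D{\left(g \right)} = 2 g \left(-25 + g\right)$ ($D{\left(g \right)} = \left(g + g\right) \left(g - 25\right) = 2 g \left(-25 + g\right)$)
$v{\left(x,O \right)} = 513 + 27 x$ ($v{\left(x,O \right)} = 27 \left(19 + x\right) = 513 + 27 x$)
$\frac{1}{v{\left(D{\left(2 \right)},2598 \right)} + 1606366} = \frac{1}{\left(513 + 27 \cdot 2 \cdot 2 \left(-25 + 2\right)\right) + 1606366} = \frac{1}{\left(513 + 27 \cdot 2 \cdot 2 \left(-23\right)\right) + 1606366} = \frac{1}{\left(513 + 27 \left(-92\right)\right) + 1606366} = \frac{1}{\left(513 - 2484\right) + 1606366} = \frac{1}{-1971 + 1606366} = \frac{1}{1604395}$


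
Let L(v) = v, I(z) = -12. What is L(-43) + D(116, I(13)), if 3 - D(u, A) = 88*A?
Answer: 1016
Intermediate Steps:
D(u, A) = 3 - 88*A
L(-43) + D(116, I(13)) = -43 + (3 - 88*(-12)) = -43 + (3 + 1056) = -43 + 1059 = 1016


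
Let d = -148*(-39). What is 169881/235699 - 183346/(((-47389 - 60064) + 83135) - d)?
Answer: 24163094072/3546091455 ≈ 6.8140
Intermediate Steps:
d = 5772
169881/235699 - 183346/(((-47389 - 60064) + 83135) - d) = 169881/235699 - 183346/(((-47389 - 60064) + 83135) - 1*5772) = 169881*(1/235699) - 183346/((-107453 + 83135) - 5772) = 169881/235699 - 183346/(-24318 - 5772) = 169881/235699 - 183346/(-30090) = 169881/235699 - 183346*(-1/30090) = 169881/235699 + 91673/15045 = 24163094072/3546091455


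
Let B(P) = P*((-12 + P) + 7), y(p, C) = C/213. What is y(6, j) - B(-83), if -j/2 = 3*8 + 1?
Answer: -1555802/213 ≈ -7304.2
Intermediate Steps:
j = -50 (j = -2*(3*8 + 1) = -2*(24 + 1) = -2*25 = -50)
y(p, C) = C/213 (y(p, C) = C*(1/213) = C/213)
B(P) = P*(-5 + P)
y(6, j) - B(-83) = (1/213)*(-50) - (-83)*(-5 - 83) = -50/213 - (-83)*(-88) = -50/213 - 1*7304 = -50/213 - 7304 = -1555802/213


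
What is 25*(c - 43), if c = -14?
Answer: -1425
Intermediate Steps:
25*(c - 43) = 25*(-14 - 43) = 25*(-57) = -1425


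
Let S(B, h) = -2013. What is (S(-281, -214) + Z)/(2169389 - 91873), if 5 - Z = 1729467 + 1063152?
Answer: -2794627/2077516 ≈ -1.3452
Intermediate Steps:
Z = -2792614 (Z = 5 - (1729467 + 1063152) = 5 - 1*2792619 = 5 - 2792619 = -2792614)
(S(-281, -214) + Z)/(2169389 - 91873) = (-2013 - 2792614)/(2169389 - 91873) = -2794627/2077516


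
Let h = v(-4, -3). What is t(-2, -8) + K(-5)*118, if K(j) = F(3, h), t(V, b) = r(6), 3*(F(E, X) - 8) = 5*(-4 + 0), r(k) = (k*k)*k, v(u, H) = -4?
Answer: 1120/3 ≈ 373.33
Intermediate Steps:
h = -4
r(k) = k**3 (r(k) = k**2*k = k**3)
F(E, X) = 4/3 (F(E, X) = 8 + (5*(-4 + 0))/3 = 8 + (5*(-4))/3 = 8 + (1/3)*(-20) = 8 - 20/3 = 4/3)
t(V, b) = 216 (t(V, b) = 6**3 = 216)
K(j) = 4/3
t(-2, -8) + K(-5)*118 = 216 + (4/3)*118 = 216 + 472/3 = 1120/3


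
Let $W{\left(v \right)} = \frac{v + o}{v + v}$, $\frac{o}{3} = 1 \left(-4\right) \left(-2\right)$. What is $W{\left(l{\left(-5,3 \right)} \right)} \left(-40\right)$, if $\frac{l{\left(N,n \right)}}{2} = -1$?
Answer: $220$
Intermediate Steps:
$l{\left(N,n \right)} = -2$ ($l{\left(N,n \right)} = 2 \left(-1\right) = -2$)
$o = 24$ ($o = 3 \cdot 1 \left(-4\right) \left(-2\right) = 3 \left(\left(-4\right) \left(-2\right)\right) = 3 \cdot 8 = 24$)
$W{\left(v \right)} = \frac{24 + v}{2 v}$ ($W{\left(v \right)} = \frac{v + 24}{v + v} = \frac{24 + v}{2 v}$)
$W{\left(l{\left(-5,3 \right)} \right)} \left(-40\right) = \frac{24 - 2}{2 \left(-2\right)} \left(-40\right) = \frac{1}{2} \left(- \frac{1}{2}\right) 22 \left(-40\right) = \left(- \frac{11}{2}\right) \left(-40\right) = 220$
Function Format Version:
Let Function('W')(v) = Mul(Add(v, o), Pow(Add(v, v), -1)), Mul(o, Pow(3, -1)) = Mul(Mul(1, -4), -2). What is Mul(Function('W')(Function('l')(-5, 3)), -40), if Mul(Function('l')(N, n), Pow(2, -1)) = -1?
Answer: 220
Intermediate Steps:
Function('l')(N, n) = -2 (Function('l')(N, n) = Mul(2, -1) = -2)
o = 24 (o = Mul(3, Mul(Mul(1, -4), -2)) = Mul(3, Mul(-4, -2)) = Mul(3, 8) = 24)
Function('W')(v) = Mul(Rational(1, 2), Pow(v, -1), Add(24, v)) (Function('W')(v) = Mul(Add(v, 24), Pow(Add(v, v), -1)) = Mul(Add(24, v), Pow(Mul(2, v), -1)) = Mul(Add(24, v), Mul(Rational(1, 2), Pow(v, -1))) = Mul(Rational(1, 2), Pow(v, -1), Add(24, v)))
Mul(Function('W')(Function('l')(-5, 3)), -40) = Mul(Mul(Rational(1, 2), Pow(-2, -1), Add(24, -2)), -40) = Mul(Mul(Rational(1, 2), Rational(-1, 2), 22), -40) = Mul(Rational(-11, 2), -40) = 220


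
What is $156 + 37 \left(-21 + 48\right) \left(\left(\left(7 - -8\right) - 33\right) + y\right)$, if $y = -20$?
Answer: $-37806$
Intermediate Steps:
$156 + 37 \left(-21 + 48\right) \left(\left(\left(7 - -8\right) - 33\right) + y\right) = 156 + 37 \left(-21 + 48\right) \left(\left(\left(7 - -8\right) - 33\right) - 20\right) = 156 + 37 \cdot 27 \left(\left(\left(7 + 8\right) - 33\right) - 20\right) = 156 + 37 \cdot 27 \left(\left(15 - 33\right) - 20\right) = 156 + 37 \cdot 27 \left(-18 - 20\right) = 156 + 37 \cdot 27 \left(-38\right) = 156 + 37 \left(-1026\right) = 156 - 37962 = -37806$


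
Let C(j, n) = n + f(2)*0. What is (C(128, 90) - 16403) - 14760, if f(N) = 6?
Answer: -31073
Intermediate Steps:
C(j, n) = n (C(j, n) = n + 6*0 = n + 0 = n)
(C(128, 90) - 16403) - 14760 = (90 - 16403) - 14760 = -16313 - 14760 = -31073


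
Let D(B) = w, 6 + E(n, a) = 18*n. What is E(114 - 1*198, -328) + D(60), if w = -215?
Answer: -1733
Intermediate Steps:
E(n, a) = -6 + 18*n
D(B) = -215
E(114 - 1*198, -328) + D(60) = (-6 + 18*(114 - 1*198)) - 215 = (-6 + 18*(114 - 198)) - 215 = (-6 + 18*(-84)) - 215 = (-6 - 1512) - 215 = -1518 - 215 = -1733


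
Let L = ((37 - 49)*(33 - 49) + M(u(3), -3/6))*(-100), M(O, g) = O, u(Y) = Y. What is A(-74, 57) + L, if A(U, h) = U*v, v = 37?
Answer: -22238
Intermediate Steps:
A(U, h) = 37*U (A(U, h) = U*37 = 37*U)
L = -19500 (L = ((37 - 49)*(33 - 49) + 3)*(-100) = (-12*(-16) + 3)*(-100) = (192 + 3)*(-100) = 195*(-100) = -19500)
A(-74, 57) + L = 37*(-74) - 19500 = -2738 - 19500 = -22238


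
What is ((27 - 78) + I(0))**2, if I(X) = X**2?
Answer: 2601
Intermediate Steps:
((27 - 78) + I(0))**2 = ((27 - 78) + 0**2)**2 = (-51 + 0)**2 = (-51)**2 = 2601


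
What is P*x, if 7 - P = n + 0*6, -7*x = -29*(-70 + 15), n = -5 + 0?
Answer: -19140/7 ≈ -2734.3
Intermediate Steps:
n = -5
x = -1595/7 (x = -(-29)*(-70 + 15)/7 = -(-29)*(-55)/7 = -⅐*1595 = -1595/7 ≈ -227.86)
P = 12 (P = 7 - (-5 + 0*6) = 7 - (-5 + 0) = 7 - 1*(-5) = 7 + 5 = 12)
P*x = 12*(-1595/7) = -19140/7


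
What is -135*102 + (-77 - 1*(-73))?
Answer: -13774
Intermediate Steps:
-135*102 + (-77 - 1*(-73)) = -13770 + (-77 + 73) = -13770 - 4 = -13774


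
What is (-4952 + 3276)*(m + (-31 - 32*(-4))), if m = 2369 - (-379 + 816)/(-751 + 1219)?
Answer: -483379769/117 ≈ -4.1315e+6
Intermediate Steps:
m = 1108255/468 (m = 2369 - 437/468 = 1108255/468 ≈ 2368.1)
(-4952 + 3276)*(m + (-31 - 32*(-4))) = (-4952 + 3276)*(1108255/468 + (-31 - 32*(-4))) = -1676*(1108255/468 + (-31 + 128)) = -1676*(1108255/468 + 97) = -1676*1153651/468 = -483379769/117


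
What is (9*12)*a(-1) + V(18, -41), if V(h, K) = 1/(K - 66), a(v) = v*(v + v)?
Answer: 23111/107 ≈ 215.99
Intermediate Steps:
a(v) = 2*v**2 (a(v) = v*(2*v) = 2*v**2)
V(h, K) = 1/(-66 + K)
(9*12)*a(-1) + V(18, -41) = (9*12)*(2*(-1)**2) + 1/(-66 - 41) = 108*(2*1) + 1/(-107) = 108*2 - 1/107 = 216 - 1/107 = 23111/107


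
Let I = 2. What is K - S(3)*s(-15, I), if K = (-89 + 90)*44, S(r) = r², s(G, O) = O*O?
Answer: 8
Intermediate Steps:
s(G, O) = O²
K = 44 (K = 1*44 = 44)
K - S(3)*s(-15, I) = 44 - 3²*2² = 44 - 9*4 = 44 - 1*36 = 44 - 36 = 8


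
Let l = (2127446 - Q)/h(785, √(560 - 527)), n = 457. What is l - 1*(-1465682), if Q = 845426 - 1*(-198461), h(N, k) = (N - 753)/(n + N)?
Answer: 696341051/16 ≈ 4.3521e+7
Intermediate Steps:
h(N, k) = (-753 + N)/(457 + N) (h(N, k) = (N - 753)/(457 + N) = (-753 + N)/(457 + N))
Q = 1043887 (Q = 845426 + 198461 = 1043887)
l = 672890139/16 (l = (2127446 - 1*1043887)/(((-753 + 785)/(457 + 785))) = (2127446 - 1043887)/((32/1242)) = 1083559/(((1/1242)*32)) = 1083559/(16/621) = 1083559*(621/16) = 672890139/16 ≈ 4.2056e+7)
l - 1*(-1465682) = 672890139/16 - 1*(-1465682) = 672890139/16 + 1465682 = 696341051/16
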